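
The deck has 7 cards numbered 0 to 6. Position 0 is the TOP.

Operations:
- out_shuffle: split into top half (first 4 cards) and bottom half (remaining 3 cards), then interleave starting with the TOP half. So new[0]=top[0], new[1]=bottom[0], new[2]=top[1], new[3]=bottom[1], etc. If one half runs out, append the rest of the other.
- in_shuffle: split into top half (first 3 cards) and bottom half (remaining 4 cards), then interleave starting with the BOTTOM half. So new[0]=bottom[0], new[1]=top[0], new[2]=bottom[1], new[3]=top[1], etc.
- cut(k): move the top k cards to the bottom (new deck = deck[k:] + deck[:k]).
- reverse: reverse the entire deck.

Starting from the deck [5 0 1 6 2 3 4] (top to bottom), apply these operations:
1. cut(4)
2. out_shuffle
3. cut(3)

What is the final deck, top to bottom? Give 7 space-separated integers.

Answer: 1 4 6 5 2 0 3

Derivation:
After op 1 (cut(4)): [2 3 4 5 0 1 6]
After op 2 (out_shuffle): [2 0 3 1 4 6 5]
After op 3 (cut(3)): [1 4 6 5 2 0 3]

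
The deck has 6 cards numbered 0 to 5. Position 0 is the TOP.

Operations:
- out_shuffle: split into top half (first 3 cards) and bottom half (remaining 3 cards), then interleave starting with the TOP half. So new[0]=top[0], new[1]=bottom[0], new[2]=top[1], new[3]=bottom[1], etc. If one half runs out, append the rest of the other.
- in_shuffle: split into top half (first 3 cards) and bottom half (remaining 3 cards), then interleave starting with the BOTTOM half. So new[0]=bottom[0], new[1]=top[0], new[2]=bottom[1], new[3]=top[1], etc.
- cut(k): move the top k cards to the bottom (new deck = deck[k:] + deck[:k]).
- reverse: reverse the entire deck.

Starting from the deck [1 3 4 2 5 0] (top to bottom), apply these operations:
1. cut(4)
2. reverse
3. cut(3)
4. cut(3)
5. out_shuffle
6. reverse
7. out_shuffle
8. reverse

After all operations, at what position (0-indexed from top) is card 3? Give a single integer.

Answer: 3

Derivation:
After op 1 (cut(4)): [5 0 1 3 4 2]
After op 2 (reverse): [2 4 3 1 0 5]
After op 3 (cut(3)): [1 0 5 2 4 3]
After op 4 (cut(3)): [2 4 3 1 0 5]
After op 5 (out_shuffle): [2 1 4 0 3 5]
After op 6 (reverse): [5 3 0 4 1 2]
After op 7 (out_shuffle): [5 4 3 1 0 2]
After op 8 (reverse): [2 0 1 3 4 5]
Card 3 is at position 3.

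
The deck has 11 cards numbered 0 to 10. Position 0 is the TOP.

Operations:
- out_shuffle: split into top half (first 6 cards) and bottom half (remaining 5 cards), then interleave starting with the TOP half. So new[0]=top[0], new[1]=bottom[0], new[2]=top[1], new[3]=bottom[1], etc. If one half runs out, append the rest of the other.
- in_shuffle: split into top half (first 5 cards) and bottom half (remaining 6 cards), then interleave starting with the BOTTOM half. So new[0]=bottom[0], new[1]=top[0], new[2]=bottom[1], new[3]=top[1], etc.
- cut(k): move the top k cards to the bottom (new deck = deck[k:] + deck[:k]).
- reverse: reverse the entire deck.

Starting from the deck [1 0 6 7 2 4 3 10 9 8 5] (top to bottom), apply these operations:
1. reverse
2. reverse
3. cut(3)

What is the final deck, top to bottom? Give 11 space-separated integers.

Answer: 7 2 4 3 10 9 8 5 1 0 6

Derivation:
After op 1 (reverse): [5 8 9 10 3 4 2 7 6 0 1]
After op 2 (reverse): [1 0 6 7 2 4 3 10 9 8 5]
After op 3 (cut(3)): [7 2 4 3 10 9 8 5 1 0 6]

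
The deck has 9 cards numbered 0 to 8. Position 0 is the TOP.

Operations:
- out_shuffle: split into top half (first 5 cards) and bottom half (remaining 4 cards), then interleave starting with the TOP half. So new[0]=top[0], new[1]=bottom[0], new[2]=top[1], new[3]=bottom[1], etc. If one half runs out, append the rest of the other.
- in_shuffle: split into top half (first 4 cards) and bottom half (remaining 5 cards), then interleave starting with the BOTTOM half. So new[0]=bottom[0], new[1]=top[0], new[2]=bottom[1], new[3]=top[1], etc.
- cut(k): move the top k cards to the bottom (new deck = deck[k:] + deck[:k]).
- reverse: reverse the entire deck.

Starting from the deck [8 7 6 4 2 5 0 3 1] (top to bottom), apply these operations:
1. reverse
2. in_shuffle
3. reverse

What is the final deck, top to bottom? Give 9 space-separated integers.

Answer: 8 5 7 0 6 3 4 1 2

Derivation:
After op 1 (reverse): [1 3 0 5 2 4 6 7 8]
After op 2 (in_shuffle): [2 1 4 3 6 0 7 5 8]
After op 3 (reverse): [8 5 7 0 6 3 4 1 2]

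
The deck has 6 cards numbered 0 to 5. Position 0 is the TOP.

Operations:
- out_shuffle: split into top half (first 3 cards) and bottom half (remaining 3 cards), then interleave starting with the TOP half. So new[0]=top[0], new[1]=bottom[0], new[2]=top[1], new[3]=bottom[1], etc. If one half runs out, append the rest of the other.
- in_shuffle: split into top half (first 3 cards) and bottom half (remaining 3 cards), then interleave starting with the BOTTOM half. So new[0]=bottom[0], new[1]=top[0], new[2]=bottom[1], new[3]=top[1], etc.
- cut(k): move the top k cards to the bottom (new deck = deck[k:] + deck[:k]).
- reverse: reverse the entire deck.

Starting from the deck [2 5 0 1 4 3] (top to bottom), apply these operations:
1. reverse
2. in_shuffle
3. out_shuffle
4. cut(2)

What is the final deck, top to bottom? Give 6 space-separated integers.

Answer: 3 2 5 1 0 4

Derivation:
After op 1 (reverse): [3 4 1 0 5 2]
After op 2 (in_shuffle): [0 3 5 4 2 1]
After op 3 (out_shuffle): [0 4 3 2 5 1]
After op 4 (cut(2)): [3 2 5 1 0 4]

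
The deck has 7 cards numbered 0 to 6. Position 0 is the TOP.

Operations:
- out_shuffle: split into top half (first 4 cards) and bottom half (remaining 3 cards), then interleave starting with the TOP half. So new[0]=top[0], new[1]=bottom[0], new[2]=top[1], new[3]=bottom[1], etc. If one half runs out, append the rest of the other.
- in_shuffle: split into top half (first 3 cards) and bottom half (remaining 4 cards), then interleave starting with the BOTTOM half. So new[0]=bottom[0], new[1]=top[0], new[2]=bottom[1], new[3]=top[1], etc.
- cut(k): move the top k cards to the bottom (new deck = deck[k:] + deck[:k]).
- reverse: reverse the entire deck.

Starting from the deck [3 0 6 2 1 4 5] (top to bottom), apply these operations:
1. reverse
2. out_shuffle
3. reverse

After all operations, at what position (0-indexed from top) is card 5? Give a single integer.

After op 1 (reverse): [5 4 1 2 6 0 3]
After op 2 (out_shuffle): [5 6 4 0 1 3 2]
After op 3 (reverse): [2 3 1 0 4 6 5]
Card 5 is at position 6.

Answer: 6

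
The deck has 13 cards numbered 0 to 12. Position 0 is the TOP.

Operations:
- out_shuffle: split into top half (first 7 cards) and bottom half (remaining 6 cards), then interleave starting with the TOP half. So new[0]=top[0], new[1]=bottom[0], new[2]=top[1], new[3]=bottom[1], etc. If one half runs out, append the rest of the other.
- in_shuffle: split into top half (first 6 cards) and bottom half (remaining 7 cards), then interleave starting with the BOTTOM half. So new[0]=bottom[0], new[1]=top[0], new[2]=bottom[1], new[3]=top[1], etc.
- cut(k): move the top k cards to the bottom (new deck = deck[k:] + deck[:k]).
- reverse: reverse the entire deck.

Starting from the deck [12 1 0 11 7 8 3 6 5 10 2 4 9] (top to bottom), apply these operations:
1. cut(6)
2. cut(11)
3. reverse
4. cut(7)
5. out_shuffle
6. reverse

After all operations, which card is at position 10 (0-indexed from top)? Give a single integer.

Answer: 5

Derivation:
After op 1 (cut(6)): [3 6 5 10 2 4 9 12 1 0 11 7 8]
After op 2 (cut(11)): [7 8 3 6 5 10 2 4 9 12 1 0 11]
After op 3 (reverse): [11 0 1 12 9 4 2 10 5 6 3 8 7]
After op 4 (cut(7)): [10 5 6 3 8 7 11 0 1 12 9 4 2]
After op 5 (out_shuffle): [10 0 5 1 6 12 3 9 8 4 7 2 11]
After op 6 (reverse): [11 2 7 4 8 9 3 12 6 1 5 0 10]
Position 10: card 5.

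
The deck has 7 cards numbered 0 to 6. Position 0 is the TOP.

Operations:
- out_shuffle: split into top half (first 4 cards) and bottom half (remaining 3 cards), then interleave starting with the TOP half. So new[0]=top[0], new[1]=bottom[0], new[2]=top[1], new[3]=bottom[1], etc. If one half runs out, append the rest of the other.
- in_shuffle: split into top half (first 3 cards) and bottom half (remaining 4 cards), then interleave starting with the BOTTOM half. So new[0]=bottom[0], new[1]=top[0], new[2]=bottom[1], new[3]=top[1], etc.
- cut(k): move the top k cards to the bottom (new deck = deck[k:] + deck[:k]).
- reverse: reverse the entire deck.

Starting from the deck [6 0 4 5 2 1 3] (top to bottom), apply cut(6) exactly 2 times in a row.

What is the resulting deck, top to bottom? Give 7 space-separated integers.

After op 1 (cut(6)): [3 6 0 4 5 2 1]
After op 2 (cut(6)): [1 3 6 0 4 5 2]

Answer: 1 3 6 0 4 5 2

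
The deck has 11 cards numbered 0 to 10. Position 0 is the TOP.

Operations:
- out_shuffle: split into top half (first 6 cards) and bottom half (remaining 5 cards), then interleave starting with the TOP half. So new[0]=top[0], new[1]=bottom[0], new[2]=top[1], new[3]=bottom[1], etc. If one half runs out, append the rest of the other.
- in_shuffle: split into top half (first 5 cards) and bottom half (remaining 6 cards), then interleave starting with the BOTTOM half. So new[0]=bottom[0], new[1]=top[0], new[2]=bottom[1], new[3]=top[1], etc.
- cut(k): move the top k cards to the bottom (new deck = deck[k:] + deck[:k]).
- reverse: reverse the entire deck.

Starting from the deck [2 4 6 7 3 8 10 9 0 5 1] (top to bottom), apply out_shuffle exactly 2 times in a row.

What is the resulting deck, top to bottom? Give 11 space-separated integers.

Answer: 2 7 10 5 4 3 9 1 6 8 0

Derivation:
After op 1 (out_shuffle): [2 10 4 9 6 0 7 5 3 1 8]
After op 2 (out_shuffle): [2 7 10 5 4 3 9 1 6 8 0]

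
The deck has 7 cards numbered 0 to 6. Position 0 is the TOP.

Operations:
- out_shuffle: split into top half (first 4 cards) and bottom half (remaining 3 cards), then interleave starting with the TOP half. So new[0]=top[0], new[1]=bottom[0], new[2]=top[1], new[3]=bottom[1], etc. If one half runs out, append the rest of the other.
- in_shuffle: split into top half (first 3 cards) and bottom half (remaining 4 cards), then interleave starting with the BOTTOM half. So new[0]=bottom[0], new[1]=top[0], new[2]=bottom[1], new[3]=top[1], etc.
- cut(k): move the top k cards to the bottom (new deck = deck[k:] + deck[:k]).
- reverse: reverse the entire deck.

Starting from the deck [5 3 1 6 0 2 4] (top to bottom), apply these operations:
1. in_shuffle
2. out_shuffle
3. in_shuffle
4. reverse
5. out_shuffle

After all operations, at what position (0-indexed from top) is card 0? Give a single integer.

Answer: 1

Derivation:
After op 1 (in_shuffle): [6 5 0 3 2 1 4]
After op 2 (out_shuffle): [6 2 5 1 0 4 3]
After op 3 (in_shuffle): [1 6 0 2 4 5 3]
After op 4 (reverse): [3 5 4 2 0 6 1]
After op 5 (out_shuffle): [3 0 5 6 4 1 2]
Card 0 is at position 1.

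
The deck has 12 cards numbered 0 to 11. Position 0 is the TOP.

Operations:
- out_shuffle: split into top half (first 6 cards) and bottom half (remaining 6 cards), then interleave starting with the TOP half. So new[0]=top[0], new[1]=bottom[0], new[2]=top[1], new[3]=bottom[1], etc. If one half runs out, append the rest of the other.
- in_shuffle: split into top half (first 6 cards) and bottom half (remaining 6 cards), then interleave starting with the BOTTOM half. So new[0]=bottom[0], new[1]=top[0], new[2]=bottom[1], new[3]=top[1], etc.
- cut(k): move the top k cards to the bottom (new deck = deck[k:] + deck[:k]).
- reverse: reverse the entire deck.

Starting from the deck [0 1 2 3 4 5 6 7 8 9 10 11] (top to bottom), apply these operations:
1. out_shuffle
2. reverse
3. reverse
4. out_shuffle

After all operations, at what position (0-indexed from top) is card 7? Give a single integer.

After op 1 (out_shuffle): [0 6 1 7 2 8 3 9 4 10 5 11]
After op 2 (reverse): [11 5 10 4 9 3 8 2 7 1 6 0]
After op 3 (reverse): [0 6 1 7 2 8 3 9 4 10 5 11]
After op 4 (out_shuffle): [0 3 6 9 1 4 7 10 2 5 8 11]
Card 7 is at position 6.

Answer: 6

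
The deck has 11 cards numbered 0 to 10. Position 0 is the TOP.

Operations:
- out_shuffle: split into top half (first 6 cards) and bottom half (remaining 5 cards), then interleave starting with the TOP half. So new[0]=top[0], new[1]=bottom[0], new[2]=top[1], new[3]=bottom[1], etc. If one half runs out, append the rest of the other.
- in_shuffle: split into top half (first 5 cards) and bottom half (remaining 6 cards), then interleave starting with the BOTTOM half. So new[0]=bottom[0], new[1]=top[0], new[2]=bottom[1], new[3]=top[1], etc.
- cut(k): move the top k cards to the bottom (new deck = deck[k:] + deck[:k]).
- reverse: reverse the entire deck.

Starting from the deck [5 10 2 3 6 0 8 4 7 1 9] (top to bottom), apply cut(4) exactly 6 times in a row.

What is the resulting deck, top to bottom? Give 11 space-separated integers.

After op 1 (cut(4)): [6 0 8 4 7 1 9 5 10 2 3]
After op 2 (cut(4)): [7 1 9 5 10 2 3 6 0 8 4]
After op 3 (cut(4)): [10 2 3 6 0 8 4 7 1 9 5]
After op 4 (cut(4)): [0 8 4 7 1 9 5 10 2 3 6]
After op 5 (cut(4)): [1 9 5 10 2 3 6 0 8 4 7]
After op 6 (cut(4)): [2 3 6 0 8 4 7 1 9 5 10]

Answer: 2 3 6 0 8 4 7 1 9 5 10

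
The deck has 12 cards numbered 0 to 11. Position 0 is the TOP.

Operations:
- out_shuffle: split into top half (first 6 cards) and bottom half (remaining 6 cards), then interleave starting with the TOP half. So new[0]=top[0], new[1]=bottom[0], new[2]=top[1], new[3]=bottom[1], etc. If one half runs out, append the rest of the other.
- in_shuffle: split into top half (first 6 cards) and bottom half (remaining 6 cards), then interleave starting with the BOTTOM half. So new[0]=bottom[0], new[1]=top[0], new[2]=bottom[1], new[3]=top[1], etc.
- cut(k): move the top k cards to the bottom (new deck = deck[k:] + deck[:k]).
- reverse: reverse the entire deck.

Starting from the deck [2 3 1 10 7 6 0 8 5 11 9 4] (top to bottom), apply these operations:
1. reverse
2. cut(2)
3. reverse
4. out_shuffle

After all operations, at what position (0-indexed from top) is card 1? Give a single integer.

After op 1 (reverse): [4 9 11 5 8 0 6 7 10 1 3 2]
After op 2 (cut(2)): [11 5 8 0 6 7 10 1 3 2 4 9]
After op 3 (reverse): [9 4 2 3 1 10 7 6 0 8 5 11]
After op 4 (out_shuffle): [9 7 4 6 2 0 3 8 1 5 10 11]
Card 1 is at position 8.

Answer: 8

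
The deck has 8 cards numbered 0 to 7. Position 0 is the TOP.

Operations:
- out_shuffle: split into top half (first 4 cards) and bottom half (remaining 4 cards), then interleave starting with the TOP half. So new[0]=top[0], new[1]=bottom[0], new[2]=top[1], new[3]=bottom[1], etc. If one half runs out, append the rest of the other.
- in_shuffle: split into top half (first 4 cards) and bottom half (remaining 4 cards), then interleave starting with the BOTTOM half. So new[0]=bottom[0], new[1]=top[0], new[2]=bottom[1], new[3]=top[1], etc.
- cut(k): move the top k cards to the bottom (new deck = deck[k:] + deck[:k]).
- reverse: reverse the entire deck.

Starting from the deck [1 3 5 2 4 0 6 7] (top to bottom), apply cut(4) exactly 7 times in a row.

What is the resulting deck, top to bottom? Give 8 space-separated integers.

After op 1 (cut(4)): [4 0 6 7 1 3 5 2]
After op 2 (cut(4)): [1 3 5 2 4 0 6 7]
After op 3 (cut(4)): [4 0 6 7 1 3 5 2]
After op 4 (cut(4)): [1 3 5 2 4 0 6 7]
After op 5 (cut(4)): [4 0 6 7 1 3 5 2]
After op 6 (cut(4)): [1 3 5 2 4 0 6 7]
After op 7 (cut(4)): [4 0 6 7 1 3 5 2]

Answer: 4 0 6 7 1 3 5 2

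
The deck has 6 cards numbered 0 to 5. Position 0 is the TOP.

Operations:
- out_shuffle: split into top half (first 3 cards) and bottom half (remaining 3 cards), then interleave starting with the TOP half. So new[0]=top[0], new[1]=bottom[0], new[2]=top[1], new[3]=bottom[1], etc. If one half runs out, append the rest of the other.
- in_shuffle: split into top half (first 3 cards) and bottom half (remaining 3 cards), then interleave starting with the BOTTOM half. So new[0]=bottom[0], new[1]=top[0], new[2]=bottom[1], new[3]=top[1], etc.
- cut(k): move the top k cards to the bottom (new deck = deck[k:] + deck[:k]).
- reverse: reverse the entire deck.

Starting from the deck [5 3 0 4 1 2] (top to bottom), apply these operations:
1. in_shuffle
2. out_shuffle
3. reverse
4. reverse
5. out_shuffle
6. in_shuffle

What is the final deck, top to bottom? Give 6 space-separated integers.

After op 1 (in_shuffle): [4 5 1 3 2 0]
After op 2 (out_shuffle): [4 3 5 2 1 0]
After op 3 (reverse): [0 1 2 5 3 4]
After op 4 (reverse): [4 3 5 2 1 0]
After op 5 (out_shuffle): [4 2 3 1 5 0]
After op 6 (in_shuffle): [1 4 5 2 0 3]

Answer: 1 4 5 2 0 3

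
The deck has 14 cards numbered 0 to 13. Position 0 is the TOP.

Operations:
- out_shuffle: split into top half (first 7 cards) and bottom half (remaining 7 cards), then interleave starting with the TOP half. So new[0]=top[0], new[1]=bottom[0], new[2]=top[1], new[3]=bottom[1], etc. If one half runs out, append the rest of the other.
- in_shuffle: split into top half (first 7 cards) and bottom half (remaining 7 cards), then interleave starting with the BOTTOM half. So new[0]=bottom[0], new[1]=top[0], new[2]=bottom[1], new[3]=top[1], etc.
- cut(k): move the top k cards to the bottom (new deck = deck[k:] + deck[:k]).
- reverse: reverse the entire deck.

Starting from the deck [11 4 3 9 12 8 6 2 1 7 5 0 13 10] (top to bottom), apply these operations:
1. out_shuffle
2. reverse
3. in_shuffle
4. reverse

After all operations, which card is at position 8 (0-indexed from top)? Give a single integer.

After op 1 (out_shuffle): [11 2 4 1 3 7 9 5 12 0 8 13 6 10]
After op 2 (reverse): [10 6 13 8 0 12 5 9 7 3 1 4 2 11]
After op 3 (in_shuffle): [9 10 7 6 3 13 1 8 4 0 2 12 11 5]
After op 4 (reverse): [5 11 12 2 0 4 8 1 13 3 6 7 10 9]
Position 8: card 13.

Answer: 13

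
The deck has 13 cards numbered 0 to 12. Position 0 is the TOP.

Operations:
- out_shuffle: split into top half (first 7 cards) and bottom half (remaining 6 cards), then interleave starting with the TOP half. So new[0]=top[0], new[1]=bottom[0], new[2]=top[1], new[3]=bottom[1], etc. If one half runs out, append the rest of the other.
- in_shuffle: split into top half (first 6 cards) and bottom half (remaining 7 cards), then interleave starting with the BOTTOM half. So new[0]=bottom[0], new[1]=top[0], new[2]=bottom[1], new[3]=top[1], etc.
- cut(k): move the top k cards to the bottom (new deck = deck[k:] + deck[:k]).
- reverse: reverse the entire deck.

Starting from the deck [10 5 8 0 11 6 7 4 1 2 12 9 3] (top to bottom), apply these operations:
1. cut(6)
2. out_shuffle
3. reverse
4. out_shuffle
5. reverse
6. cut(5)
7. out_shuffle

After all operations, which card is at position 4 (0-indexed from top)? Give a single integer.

After op 1 (cut(6)): [7 4 1 2 12 9 3 10 5 8 0 11 6]
After op 2 (out_shuffle): [7 10 4 5 1 8 2 0 12 11 9 6 3]
After op 3 (reverse): [3 6 9 11 12 0 2 8 1 5 4 10 7]
After op 4 (out_shuffle): [3 8 6 1 9 5 11 4 12 10 0 7 2]
After op 5 (reverse): [2 7 0 10 12 4 11 5 9 1 6 8 3]
After op 6 (cut(5)): [4 11 5 9 1 6 8 3 2 7 0 10 12]
After op 7 (out_shuffle): [4 3 11 2 5 7 9 0 1 10 6 12 8]
Position 4: card 5.

Answer: 5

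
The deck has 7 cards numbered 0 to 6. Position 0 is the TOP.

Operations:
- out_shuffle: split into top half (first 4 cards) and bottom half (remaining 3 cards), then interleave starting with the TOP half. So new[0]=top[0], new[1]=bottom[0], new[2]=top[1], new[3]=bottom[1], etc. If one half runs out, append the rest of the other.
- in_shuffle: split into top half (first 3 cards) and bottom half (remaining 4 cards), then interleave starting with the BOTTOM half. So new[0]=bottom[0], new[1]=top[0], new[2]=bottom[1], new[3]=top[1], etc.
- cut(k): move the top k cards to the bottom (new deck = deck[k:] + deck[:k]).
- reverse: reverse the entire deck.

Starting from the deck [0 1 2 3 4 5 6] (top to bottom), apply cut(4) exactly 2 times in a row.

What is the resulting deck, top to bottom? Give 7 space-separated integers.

After op 1 (cut(4)): [4 5 6 0 1 2 3]
After op 2 (cut(4)): [1 2 3 4 5 6 0]

Answer: 1 2 3 4 5 6 0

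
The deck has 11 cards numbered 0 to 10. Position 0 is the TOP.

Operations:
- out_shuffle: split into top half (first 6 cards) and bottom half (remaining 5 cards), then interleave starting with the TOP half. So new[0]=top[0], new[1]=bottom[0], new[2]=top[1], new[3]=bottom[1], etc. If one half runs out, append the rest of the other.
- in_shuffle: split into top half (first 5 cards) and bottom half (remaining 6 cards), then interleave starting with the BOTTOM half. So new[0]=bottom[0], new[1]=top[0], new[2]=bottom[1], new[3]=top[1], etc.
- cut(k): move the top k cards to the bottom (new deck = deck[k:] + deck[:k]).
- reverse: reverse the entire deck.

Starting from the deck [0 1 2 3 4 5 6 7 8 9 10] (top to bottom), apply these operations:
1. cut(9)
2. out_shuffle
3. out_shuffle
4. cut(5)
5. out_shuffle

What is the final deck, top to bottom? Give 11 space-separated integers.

After op 1 (cut(9)): [9 10 0 1 2 3 4 5 6 7 8]
After op 2 (out_shuffle): [9 4 10 5 0 6 1 7 2 8 3]
After op 3 (out_shuffle): [9 1 4 7 10 2 5 8 0 3 6]
After op 4 (cut(5)): [2 5 8 0 3 6 9 1 4 7 10]
After op 5 (out_shuffle): [2 9 5 1 8 4 0 7 3 10 6]

Answer: 2 9 5 1 8 4 0 7 3 10 6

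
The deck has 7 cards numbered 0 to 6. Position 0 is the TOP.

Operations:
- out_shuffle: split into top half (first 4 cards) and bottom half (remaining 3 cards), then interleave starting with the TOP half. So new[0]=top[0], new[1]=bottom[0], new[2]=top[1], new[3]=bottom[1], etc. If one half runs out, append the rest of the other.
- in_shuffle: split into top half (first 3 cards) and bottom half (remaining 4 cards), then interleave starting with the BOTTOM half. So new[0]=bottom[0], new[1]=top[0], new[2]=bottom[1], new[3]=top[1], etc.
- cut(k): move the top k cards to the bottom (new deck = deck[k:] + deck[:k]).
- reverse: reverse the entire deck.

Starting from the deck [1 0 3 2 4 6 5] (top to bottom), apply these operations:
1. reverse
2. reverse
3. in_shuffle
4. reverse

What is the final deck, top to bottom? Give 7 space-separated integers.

After op 1 (reverse): [5 6 4 2 3 0 1]
After op 2 (reverse): [1 0 3 2 4 6 5]
After op 3 (in_shuffle): [2 1 4 0 6 3 5]
After op 4 (reverse): [5 3 6 0 4 1 2]

Answer: 5 3 6 0 4 1 2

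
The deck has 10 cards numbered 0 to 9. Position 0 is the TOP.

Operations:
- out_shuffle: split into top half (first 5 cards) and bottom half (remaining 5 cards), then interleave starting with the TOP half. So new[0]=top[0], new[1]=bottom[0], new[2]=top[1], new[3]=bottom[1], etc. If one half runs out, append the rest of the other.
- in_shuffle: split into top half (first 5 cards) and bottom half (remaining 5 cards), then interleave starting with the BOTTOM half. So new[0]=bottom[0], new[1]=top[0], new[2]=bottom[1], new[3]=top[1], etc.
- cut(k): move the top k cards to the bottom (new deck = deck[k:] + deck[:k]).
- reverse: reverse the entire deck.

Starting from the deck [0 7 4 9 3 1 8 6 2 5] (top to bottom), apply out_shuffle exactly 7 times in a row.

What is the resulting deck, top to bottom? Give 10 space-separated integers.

After op 1 (out_shuffle): [0 1 7 8 4 6 9 2 3 5]
After op 2 (out_shuffle): [0 6 1 9 7 2 8 3 4 5]
After op 3 (out_shuffle): [0 2 6 8 1 3 9 4 7 5]
After op 4 (out_shuffle): [0 3 2 9 6 4 8 7 1 5]
After op 5 (out_shuffle): [0 4 3 8 2 7 9 1 6 5]
After op 6 (out_shuffle): [0 7 4 9 3 1 8 6 2 5]
After op 7 (out_shuffle): [0 1 7 8 4 6 9 2 3 5]

Answer: 0 1 7 8 4 6 9 2 3 5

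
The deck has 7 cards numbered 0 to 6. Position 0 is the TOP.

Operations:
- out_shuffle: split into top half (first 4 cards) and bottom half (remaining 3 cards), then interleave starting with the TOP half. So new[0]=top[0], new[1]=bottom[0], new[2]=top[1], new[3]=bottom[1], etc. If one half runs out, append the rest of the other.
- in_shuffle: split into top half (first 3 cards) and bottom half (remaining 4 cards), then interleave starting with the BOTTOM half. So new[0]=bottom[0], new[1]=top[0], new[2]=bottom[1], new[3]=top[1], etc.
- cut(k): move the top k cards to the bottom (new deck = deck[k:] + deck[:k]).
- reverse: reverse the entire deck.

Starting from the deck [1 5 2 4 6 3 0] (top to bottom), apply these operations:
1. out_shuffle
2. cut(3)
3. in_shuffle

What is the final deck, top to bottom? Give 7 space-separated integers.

Answer: 4 3 1 2 6 0 5

Derivation:
After op 1 (out_shuffle): [1 6 5 3 2 0 4]
After op 2 (cut(3)): [3 2 0 4 1 6 5]
After op 3 (in_shuffle): [4 3 1 2 6 0 5]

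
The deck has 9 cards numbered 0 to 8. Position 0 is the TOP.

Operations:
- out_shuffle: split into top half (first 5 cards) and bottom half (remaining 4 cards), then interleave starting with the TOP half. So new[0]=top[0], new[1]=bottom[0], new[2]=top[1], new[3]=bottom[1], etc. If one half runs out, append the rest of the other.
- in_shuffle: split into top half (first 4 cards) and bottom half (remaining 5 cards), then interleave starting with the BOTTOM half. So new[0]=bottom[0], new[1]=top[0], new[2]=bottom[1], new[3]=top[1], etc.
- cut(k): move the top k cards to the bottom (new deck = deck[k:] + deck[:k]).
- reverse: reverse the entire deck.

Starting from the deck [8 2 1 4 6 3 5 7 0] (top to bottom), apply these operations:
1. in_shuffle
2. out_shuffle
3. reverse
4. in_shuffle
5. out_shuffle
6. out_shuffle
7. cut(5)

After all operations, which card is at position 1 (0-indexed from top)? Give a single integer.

Answer: 1

Derivation:
After op 1 (in_shuffle): [6 8 3 2 5 1 7 4 0]
After op 2 (out_shuffle): [6 1 8 7 3 4 2 0 5]
After op 3 (reverse): [5 0 2 4 3 7 8 1 6]
After op 4 (in_shuffle): [3 5 7 0 8 2 1 4 6]
After op 5 (out_shuffle): [3 2 5 1 7 4 0 6 8]
After op 6 (out_shuffle): [3 4 2 0 5 6 1 8 7]
After op 7 (cut(5)): [6 1 8 7 3 4 2 0 5]
Position 1: card 1.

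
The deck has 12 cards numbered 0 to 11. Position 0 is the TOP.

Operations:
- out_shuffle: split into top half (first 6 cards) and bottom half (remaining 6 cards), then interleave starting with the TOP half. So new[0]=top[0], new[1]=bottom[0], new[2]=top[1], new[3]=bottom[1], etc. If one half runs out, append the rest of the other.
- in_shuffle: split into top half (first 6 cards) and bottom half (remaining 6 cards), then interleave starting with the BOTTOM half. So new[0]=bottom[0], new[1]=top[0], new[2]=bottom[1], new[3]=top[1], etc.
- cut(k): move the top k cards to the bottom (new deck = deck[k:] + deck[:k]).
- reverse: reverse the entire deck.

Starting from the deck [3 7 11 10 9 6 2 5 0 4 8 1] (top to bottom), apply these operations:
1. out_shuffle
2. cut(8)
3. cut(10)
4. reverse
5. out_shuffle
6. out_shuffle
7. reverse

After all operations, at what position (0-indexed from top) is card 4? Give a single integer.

Answer: 4

Derivation:
After op 1 (out_shuffle): [3 2 7 5 11 0 10 4 9 8 6 1]
After op 2 (cut(8)): [9 8 6 1 3 2 7 5 11 0 10 4]
After op 3 (cut(10)): [10 4 9 8 6 1 3 2 7 5 11 0]
After op 4 (reverse): [0 11 5 7 2 3 1 6 8 9 4 10]
After op 5 (out_shuffle): [0 1 11 6 5 8 7 9 2 4 3 10]
After op 6 (out_shuffle): [0 7 1 9 11 2 6 4 5 3 8 10]
After op 7 (reverse): [10 8 3 5 4 6 2 11 9 1 7 0]
Card 4 is at position 4.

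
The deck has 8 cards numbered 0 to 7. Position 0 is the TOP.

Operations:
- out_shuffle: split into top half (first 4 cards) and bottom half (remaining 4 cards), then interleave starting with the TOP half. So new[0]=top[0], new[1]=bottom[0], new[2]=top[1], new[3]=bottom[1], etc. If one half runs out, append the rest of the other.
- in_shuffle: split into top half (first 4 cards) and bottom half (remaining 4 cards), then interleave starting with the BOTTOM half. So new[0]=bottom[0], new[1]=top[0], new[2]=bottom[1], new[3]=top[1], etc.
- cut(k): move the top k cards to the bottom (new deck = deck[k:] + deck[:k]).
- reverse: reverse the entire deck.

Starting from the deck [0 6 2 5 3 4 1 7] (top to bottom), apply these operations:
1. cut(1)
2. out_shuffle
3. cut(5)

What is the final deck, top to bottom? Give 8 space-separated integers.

After op 1 (cut(1)): [6 2 5 3 4 1 7 0]
After op 2 (out_shuffle): [6 4 2 1 5 7 3 0]
After op 3 (cut(5)): [7 3 0 6 4 2 1 5]

Answer: 7 3 0 6 4 2 1 5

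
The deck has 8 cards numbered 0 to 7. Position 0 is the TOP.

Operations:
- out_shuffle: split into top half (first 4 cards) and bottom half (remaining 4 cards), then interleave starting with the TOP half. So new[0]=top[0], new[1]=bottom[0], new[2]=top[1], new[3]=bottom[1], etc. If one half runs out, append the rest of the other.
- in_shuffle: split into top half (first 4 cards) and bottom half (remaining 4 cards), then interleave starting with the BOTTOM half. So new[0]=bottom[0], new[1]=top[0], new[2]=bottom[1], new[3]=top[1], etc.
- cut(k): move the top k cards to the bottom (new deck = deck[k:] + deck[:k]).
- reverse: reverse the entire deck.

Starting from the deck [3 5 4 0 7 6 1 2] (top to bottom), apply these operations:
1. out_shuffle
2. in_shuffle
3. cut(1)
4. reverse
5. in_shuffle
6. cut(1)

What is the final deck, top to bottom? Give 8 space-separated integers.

After op 1 (out_shuffle): [3 7 5 6 4 1 0 2]
After op 2 (in_shuffle): [4 3 1 7 0 5 2 6]
After op 3 (cut(1)): [3 1 7 0 5 2 6 4]
After op 4 (reverse): [4 6 2 5 0 7 1 3]
After op 5 (in_shuffle): [0 4 7 6 1 2 3 5]
After op 6 (cut(1)): [4 7 6 1 2 3 5 0]

Answer: 4 7 6 1 2 3 5 0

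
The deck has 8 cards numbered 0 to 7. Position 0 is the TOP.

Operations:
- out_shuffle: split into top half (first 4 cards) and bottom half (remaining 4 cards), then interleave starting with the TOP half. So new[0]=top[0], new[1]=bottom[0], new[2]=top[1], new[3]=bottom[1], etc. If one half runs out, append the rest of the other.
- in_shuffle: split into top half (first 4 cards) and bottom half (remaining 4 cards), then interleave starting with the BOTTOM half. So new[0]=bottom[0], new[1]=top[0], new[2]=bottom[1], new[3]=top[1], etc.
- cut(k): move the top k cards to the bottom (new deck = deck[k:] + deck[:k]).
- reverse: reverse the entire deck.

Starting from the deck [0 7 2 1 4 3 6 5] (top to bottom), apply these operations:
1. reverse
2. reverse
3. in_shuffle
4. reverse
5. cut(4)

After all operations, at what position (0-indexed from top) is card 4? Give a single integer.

After op 1 (reverse): [5 6 3 4 1 2 7 0]
After op 2 (reverse): [0 7 2 1 4 3 6 5]
After op 3 (in_shuffle): [4 0 3 7 6 2 5 1]
After op 4 (reverse): [1 5 2 6 7 3 0 4]
After op 5 (cut(4)): [7 3 0 4 1 5 2 6]
Card 4 is at position 3.

Answer: 3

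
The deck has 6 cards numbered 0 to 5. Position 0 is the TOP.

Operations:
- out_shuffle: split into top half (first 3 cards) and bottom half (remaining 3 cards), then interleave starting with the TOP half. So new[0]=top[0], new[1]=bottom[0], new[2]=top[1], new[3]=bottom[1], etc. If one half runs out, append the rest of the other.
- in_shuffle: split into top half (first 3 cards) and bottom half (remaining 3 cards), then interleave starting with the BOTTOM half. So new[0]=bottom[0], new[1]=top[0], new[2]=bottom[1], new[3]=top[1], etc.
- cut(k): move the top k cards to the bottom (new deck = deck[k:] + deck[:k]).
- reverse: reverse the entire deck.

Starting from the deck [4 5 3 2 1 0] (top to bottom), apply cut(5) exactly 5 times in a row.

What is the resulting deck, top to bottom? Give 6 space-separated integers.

Answer: 5 3 2 1 0 4

Derivation:
After op 1 (cut(5)): [0 4 5 3 2 1]
After op 2 (cut(5)): [1 0 4 5 3 2]
After op 3 (cut(5)): [2 1 0 4 5 3]
After op 4 (cut(5)): [3 2 1 0 4 5]
After op 5 (cut(5)): [5 3 2 1 0 4]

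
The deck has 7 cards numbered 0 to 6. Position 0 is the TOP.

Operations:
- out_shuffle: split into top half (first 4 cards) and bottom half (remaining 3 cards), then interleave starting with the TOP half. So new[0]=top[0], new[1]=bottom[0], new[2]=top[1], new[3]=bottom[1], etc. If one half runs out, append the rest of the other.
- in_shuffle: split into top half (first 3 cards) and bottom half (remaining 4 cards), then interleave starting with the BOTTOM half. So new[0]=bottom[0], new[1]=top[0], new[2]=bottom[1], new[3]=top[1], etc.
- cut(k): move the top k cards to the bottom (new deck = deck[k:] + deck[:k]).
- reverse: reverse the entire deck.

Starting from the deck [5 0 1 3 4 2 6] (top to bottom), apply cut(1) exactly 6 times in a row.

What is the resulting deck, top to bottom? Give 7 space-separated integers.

Answer: 6 5 0 1 3 4 2

Derivation:
After op 1 (cut(1)): [0 1 3 4 2 6 5]
After op 2 (cut(1)): [1 3 4 2 6 5 0]
After op 3 (cut(1)): [3 4 2 6 5 0 1]
After op 4 (cut(1)): [4 2 6 5 0 1 3]
After op 5 (cut(1)): [2 6 5 0 1 3 4]
After op 6 (cut(1)): [6 5 0 1 3 4 2]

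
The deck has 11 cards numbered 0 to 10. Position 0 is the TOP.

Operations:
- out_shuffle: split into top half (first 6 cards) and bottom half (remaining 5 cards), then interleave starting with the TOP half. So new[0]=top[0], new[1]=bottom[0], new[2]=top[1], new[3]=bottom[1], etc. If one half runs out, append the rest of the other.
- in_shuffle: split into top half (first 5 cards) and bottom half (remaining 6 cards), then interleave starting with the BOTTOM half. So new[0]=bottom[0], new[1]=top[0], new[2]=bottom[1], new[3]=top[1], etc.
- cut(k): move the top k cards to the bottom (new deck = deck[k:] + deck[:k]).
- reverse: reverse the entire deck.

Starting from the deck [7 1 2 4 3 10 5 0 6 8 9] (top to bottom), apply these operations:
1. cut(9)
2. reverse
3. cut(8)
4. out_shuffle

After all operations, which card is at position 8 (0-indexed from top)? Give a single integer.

Answer: 0

Derivation:
After op 1 (cut(9)): [8 9 7 1 2 4 3 10 5 0 6]
After op 2 (reverse): [6 0 5 10 3 4 2 1 7 9 8]
After op 3 (cut(8)): [7 9 8 6 0 5 10 3 4 2 1]
After op 4 (out_shuffle): [7 10 9 3 8 4 6 2 0 1 5]
Position 8: card 0.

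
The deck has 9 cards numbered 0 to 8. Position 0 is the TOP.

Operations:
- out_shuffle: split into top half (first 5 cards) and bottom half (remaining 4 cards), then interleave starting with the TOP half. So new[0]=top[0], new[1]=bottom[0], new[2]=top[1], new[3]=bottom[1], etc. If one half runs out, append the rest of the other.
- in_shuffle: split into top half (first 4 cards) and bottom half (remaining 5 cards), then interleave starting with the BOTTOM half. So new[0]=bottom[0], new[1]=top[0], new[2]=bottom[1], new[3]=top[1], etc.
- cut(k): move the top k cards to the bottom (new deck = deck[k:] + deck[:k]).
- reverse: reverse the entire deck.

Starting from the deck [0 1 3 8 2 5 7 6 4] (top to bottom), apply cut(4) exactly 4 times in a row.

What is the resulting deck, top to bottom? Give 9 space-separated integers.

After op 1 (cut(4)): [2 5 7 6 4 0 1 3 8]
After op 2 (cut(4)): [4 0 1 3 8 2 5 7 6]
After op 3 (cut(4)): [8 2 5 7 6 4 0 1 3]
After op 4 (cut(4)): [6 4 0 1 3 8 2 5 7]

Answer: 6 4 0 1 3 8 2 5 7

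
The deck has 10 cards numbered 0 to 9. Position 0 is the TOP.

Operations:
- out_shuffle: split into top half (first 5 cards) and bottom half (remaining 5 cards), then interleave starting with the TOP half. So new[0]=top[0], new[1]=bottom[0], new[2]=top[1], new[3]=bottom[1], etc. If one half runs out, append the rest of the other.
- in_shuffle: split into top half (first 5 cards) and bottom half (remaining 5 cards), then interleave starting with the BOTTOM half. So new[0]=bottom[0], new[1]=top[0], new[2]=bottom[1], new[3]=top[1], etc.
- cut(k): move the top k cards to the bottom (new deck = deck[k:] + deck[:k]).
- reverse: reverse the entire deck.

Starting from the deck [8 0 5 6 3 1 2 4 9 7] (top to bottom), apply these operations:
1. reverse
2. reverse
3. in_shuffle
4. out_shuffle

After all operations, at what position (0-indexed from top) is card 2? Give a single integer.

Answer: 4

Derivation:
After op 1 (reverse): [7 9 4 2 1 3 6 5 0 8]
After op 2 (reverse): [8 0 5 6 3 1 2 4 9 7]
After op 3 (in_shuffle): [1 8 2 0 4 5 9 6 7 3]
After op 4 (out_shuffle): [1 5 8 9 2 6 0 7 4 3]
Card 2 is at position 4.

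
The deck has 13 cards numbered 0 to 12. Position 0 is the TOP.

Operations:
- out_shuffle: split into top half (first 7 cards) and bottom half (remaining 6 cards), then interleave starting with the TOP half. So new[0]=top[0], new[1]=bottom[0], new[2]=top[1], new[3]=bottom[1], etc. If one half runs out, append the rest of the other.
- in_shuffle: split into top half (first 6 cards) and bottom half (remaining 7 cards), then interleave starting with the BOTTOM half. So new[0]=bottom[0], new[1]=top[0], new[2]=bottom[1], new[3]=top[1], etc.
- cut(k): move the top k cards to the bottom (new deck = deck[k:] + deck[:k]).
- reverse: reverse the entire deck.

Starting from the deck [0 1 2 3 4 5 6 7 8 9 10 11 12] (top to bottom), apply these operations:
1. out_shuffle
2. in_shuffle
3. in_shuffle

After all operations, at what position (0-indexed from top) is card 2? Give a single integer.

Answer: 6

Derivation:
After op 1 (out_shuffle): [0 7 1 8 2 9 3 10 4 11 5 12 6]
After op 2 (in_shuffle): [3 0 10 7 4 1 11 8 5 2 12 9 6]
After op 3 (in_shuffle): [11 3 8 0 5 10 2 7 12 4 9 1 6]
Card 2 is at position 6.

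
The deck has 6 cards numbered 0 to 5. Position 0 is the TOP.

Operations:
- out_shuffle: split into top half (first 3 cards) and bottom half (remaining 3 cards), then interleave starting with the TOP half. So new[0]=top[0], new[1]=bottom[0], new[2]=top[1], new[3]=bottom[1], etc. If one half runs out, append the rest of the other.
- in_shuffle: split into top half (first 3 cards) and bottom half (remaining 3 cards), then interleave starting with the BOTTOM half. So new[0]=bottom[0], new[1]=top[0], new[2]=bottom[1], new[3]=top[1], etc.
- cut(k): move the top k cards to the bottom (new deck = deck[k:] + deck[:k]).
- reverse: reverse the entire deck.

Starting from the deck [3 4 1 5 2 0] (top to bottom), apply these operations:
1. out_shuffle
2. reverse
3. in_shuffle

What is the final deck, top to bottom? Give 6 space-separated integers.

After op 1 (out_shuffle): [3 5 4 2 1 0]
After op 2 (reverse): [0 1 2 4 5 3]
After op 3 (in_shuffle): [4 0 5 1 3 2]

Answer: 4 0 5 1 3 2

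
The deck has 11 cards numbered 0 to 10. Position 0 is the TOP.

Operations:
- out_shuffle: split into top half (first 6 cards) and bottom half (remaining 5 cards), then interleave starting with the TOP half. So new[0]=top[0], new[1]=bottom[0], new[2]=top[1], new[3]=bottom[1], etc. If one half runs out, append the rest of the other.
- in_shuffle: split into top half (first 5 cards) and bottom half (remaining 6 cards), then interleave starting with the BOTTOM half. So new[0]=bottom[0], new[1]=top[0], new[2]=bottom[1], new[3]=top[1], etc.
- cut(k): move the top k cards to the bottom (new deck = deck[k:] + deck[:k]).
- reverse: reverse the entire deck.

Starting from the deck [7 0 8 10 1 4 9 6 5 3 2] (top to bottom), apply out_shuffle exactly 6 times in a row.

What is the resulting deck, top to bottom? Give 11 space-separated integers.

Answer: 7 4 2 1 3 10 5 8 6 0 9

Derivation:
After op 1 (out_shuffle): [7 9 0 6 8 5 10 3 1 2 4]
After op 2 (out_shuffle): [7 10 9 3 0 1 6 2 8 4 5]
After op 3 (out_shuffle): [7 6 10 2 9 8 3 4 0 5 1]
After op 4 (out_shuffle): [7 3 6 4 10 0 2 5 9 1 8]
After op 5 (out_shuffle): [7 2 3 5 6 9 4 1 10 8 0]
After op 6 (out_shuffle): [7 4 2 1 3 10 5 8 6 0 9]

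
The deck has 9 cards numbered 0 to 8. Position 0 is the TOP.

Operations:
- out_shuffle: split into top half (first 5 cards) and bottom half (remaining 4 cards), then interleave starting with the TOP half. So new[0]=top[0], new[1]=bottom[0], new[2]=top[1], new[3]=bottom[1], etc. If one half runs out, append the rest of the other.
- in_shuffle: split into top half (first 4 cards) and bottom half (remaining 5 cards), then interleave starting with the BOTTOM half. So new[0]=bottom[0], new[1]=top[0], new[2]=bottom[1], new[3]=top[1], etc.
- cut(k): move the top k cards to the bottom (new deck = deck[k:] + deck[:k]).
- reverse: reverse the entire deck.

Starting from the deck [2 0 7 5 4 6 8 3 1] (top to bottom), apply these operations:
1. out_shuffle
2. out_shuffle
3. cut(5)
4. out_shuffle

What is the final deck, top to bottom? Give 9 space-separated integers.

After op 1 (out_shuffle): [2 6 0 8 7 3 5 1 4]
After op 2 (out_shuffle): [2 3 6 5 0 1 8 4 7]
After op 3 (cut(5)): [1 8 4 7 2 3 6 5 0]
After op 4 (out_shuffle): [1 3 8 6 4 5 7 0 2]

Answer: 1 3 8 6 4 5 7 0 2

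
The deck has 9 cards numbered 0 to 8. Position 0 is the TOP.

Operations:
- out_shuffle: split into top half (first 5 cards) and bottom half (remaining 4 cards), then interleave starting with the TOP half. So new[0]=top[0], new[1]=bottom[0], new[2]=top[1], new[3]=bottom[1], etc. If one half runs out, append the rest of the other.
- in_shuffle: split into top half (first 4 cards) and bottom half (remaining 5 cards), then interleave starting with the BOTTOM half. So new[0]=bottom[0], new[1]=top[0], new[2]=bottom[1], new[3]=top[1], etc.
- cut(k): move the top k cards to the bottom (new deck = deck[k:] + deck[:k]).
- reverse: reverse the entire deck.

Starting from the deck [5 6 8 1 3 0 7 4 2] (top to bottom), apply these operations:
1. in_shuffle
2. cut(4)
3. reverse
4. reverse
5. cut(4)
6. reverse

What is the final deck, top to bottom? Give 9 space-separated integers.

After op 1 (in_shuffle): [3 5 0 6 7 8 4 1 2]
After op 2 (cut(4)): [7 8 4 1 2 3 5 0 6]
After op 3 (reverse): [6 0 5 3 2 1 4 8 7]
After op 4 (reverse): [7 8 4 1 2 3 5 0 6]
After op 5 (cut(4)): [2 3 5 0 6 7 8 4 1]
After op 6 (reverse): [1 4 8 7 6 0 5 3 2]

Answer: 1 4 8 7 6 0 5 3 2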